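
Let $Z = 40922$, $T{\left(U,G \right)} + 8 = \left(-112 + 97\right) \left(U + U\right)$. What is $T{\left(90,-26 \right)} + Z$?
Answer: $38214$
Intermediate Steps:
$T{\left(U,G \right)} = -8 - 30 U$ ($T{\left(U,G \right)} = -8 + \left(-112 + 97\right) \left(U + U\right) = -8 - 15 \cdot 2 U = -8 - 30 U$)
$T{\left(90,-26 \right)} + Z = \left(-8 - 2700\right) + 40922 = -2708 + 40922 = 38214$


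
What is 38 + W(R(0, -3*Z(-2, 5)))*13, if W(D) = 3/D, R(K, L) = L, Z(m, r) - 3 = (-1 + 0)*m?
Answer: 177/5 ≈ 35.400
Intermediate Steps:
Z(m, r) = 3 - m (Z(m, r) = 3 + (-1 + 0)*m = 3 - m)
38 + W(R(0, -3*Z(-2, 5)))*13 = 38 + (3/((-3*(3 - 1*(-2)))))*13 = 38 + (3/((-3*(3 + 2))))*13 = 38 + (3/((-3*5)))*13 = 38 + (3/(-15))*13 = 38 + (3*(-1/15))*13 = 38 - ⅕*13 = 38 - 13/5 = 177/5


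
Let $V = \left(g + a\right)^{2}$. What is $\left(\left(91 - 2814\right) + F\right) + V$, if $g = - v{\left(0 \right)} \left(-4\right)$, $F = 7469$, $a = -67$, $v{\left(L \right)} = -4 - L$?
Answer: $11635$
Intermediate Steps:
$g = -16$ ($g = - (-4 - 0) \left(-4\right) = - (-4 + 0) \left(-4\right) = \left(-1\right) \left(-4\right) \left(-4\right) = 4 \left(-4\right) = -16$)
$V = 6889$ ($V = \left(-16 - 67\right)^{2} = \left(-83\right)^{2} = 6889$)
$\left(\left(91 - 2814\right) + F\right) + V = \left(\left(91 - 2814\right) + 7469\right) + 6889 = \left(-2723 + 7469\right) + 6889 = 4746 + 6889 = 11635$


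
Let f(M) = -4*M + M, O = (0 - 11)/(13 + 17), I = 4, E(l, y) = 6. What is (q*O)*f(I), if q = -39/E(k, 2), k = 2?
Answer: -143/5 ≈ -28.600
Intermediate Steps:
q = -13/2 (q = -39/6 = -39*⅙ = -13/2 ≈ -6.5000)
O = -11/30 ≈ -0.36667
f(M) = -3*M
(q*O)*f(I) = (-13/2*(-11/30))*(-3*4) = (143/60)*(-12) = -143/5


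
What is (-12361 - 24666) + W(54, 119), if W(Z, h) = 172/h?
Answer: -4406041/119 ≈ -37026.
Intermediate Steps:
(-12361 - 24666) + W(54, 119) = (-12361 - 24666) + 172/119 = -37027 + 172*(1/119) = -37027 + 172/119 = -4406041/119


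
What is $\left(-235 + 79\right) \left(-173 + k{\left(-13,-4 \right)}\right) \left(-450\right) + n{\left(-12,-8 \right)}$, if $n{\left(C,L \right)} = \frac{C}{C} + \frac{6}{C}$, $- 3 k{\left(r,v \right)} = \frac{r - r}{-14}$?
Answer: $- \frac{24289199}{2} \approx -1.2145 \cdot 10^{7}$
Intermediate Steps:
$k{\left(r,v \right)} = 0$ ($k{\left(r,v \right)} = - \frac{\left(r - r\right) \frac{1}{-14}}{3} = - \frac{0 \left(- \frac{1}{14}\right)}{3} = \left(- \frac{1}{3}\right) 0 = 0$)
$n{\left(C,L \right)} = 1 + \frac{6}{C}$
$\left(-235 + 79\right) \left(-173 + k{\left(-13,-4 \right)}\right) \left(-450\right) + n{\left(-12,-8 \right)} = \left(-235 + 79\right) \left(-173 + 0\right) \left(-450\right) + \frac{6 - 12}{-12} = \left(-156\right) \left(-173\right) \left(-450\right) - - \frac{1}{2} = 26988 \left(-450\right) + \frac{1}{2} = -12144600 + \frac{1}{2} = - \frac{24289199}{2}$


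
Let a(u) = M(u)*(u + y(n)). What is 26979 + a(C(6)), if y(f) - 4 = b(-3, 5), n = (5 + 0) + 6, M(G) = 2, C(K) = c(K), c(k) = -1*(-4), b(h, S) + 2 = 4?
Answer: 26999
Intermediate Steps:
b(h, S) = 2 (b(h, S) = -2 + 4 = 2)
c(k) = 4
C(K) = 4
n = 11 (n = 5 + 6 = 11)
y(f) = 6 (y(f) = 4 + 2 = 6)
a(u) = 12 + 2*u (a(u) = 2*(u + 6) = 2*(6 + u) = 12 + 2*u)
26979 + a(C(6)) = 26979 + (12 + 2*4) = 26979 + (12 + 8) = 26979 + 20 = 26999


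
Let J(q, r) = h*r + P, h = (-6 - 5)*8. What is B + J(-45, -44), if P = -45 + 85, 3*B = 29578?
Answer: 41314/3 ≈ 13771.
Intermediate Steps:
B = 29578/3 (B = (⅓)*29578 = 29578/3 ≈ 9859.3)
P = 40
h = -88 (h = -11*8 = -88)
J(q, r) = 40 - 88*r (J(q, r) = -88*r + 40 = 40 - 88*r)
B + J(-45, -44) = 29578/3 + (40 - 88*(-44)) = 29578/3 + (40 + 3872) = 29578/3 + 3912 = 41314/3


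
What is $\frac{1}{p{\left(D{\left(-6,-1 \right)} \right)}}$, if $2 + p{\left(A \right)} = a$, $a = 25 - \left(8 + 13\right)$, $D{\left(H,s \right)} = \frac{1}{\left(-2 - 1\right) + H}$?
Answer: $\frac{1}{2} \approx 0.5$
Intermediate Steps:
$D{\left(H,s \right)} = \frac{1}{-3 + H}$ ($D{\left(H,s \right)} = \frac{1}{\left(-2 - 1\right) + H} = \frac{1}{-3 + H}$)
$a = 4$ ($a = 25 - 21 = 4$)
$p{\left(A \right)} = 2$ ($p{\left(A \right)} = -2 + 4 = 2$)
$\frac{1}{p{\left(D{\left(-6,-1 \right)} \right)}} = \frac{1}{2}$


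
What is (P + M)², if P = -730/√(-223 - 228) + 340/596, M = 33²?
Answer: 11874825983016/10012651 + 237025160*I*√451/67199 ≈ 1.186e+6 + 74907.0*I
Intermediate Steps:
M = 1089
P = 85/149 + 730*I*√451/451 (P = -730*(-I*√451/451) + 340*(1/596) = -730*(-I*√451/451) + 85/149 = -(-730)*I*√451/451 + 85/149 = 730*I*√451/451 + 85/149 = 85/149 + 730*I*√451/451 ≈ 0.57047 + 34.374*I)
(P + M)² = ((85/149 + 730*I*√451/451) + 1089)² = (162346/149 + 730*I*√451/451)²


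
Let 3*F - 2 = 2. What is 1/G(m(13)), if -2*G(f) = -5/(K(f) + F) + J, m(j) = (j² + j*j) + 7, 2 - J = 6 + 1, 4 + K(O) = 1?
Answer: 1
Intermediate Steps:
F = 4/3 (F = ⅔ + (⅓)*2 = ⅔ + ⅔ = 4/3 ≈ 1.3333)
K(O) = -3 (K(O) = -4 + 1 = -3)
J = -5 (J = 2 - (6 + 1) = 2 - 1*7 = 2 - 7 = -5)
m(j) = 7 + 2*j² (m(j) = (j² + j²) + 7 = 2*j² + 7 = 7 + 2*j²)
G(f) = 1 (G(f) = -(-5/(-3 + 4/3) - 5)/2 = -(-5/(-5/3) - 5)/2 = -(-⅗*(-5) - 5)/2 = -(3 - 5)/2 = -½*(-2) = 1)
1/G(m(13)) = 1/1 = 1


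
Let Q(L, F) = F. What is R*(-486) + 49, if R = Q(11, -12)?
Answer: 5881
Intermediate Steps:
R = -12
R*(-486) + 49 = -12*(-486) + 49 = 5832 + 49 = 5881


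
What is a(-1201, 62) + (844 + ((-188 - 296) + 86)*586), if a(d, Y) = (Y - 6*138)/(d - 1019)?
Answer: -257945857/1110 ≈ -2.3238e+5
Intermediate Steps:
a(d, Y) = (-828 + Y)/(-1019 + d) (a(d, Y) = (Y - 828)/(-1019 + d) = (-828 + Y)/(-1019 + d))
a(-1201, 62) + (844 + ((-188 - 296) + 86)*586) = (-828 + 62)/(-1019 - 1201) + (844 + ((-188 - 296) + 86)*586) = -766/(-2220) + (844 + (-484 + 86)*586) = -1/2220*(-766) + (844 - 398*586) = 383/1110 + (844 - 233228) = 383/1110 - 232384 = -257945857/1110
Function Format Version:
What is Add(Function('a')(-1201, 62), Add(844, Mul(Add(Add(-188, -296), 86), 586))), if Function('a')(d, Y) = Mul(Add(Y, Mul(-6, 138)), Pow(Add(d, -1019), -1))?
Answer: Rational(-257945857, 1110) ≈ -2.3238e+5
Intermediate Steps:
Function('a')(d, Y) = Mul(Pow(Add(-1019, d), -1), Add(-828, Y)) (Function('a')(d, Y) = Mul(Add(Y, -828), Pow(Add(-1019, d), -1)) = Mul(Add(-828, Y), Pow(Add(-1019, d), -1)) = Mul(Pow(Add(-1019, d), -1), Add(-828, Y)))
Add(Function('a')(-1201, 62), Add(844, Mul(Add(Add(-188, -296), 86), 586))) = Add(Mul(Pow(Add(-1019, -1201), -1), Add(-828, 62)), Add(844, Mul(Add(Add(-188, -296), 86), 586))) = Add(Mul(Pow(-2220, -1), -766), Add(844, Mul(Add(-484, 86), 586))) = Add(Mul(Rational(-1, 2220), -766), Add(844, Mul(-398, 586))) = Add(Rational(383, 1110), Add(844, -233228)) = Add(Rational(383, 1110), -232384) = Rational(-257945857, 1110)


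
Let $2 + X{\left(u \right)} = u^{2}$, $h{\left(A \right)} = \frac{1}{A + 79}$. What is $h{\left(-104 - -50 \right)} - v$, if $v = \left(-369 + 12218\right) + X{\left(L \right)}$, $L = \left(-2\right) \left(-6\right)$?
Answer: $- \frac{299774}{25} \approx -11991.0$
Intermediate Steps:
$L = 12$
$h{\left(A \right)} = \frac{1}{79 + A}$
$X{\left(u \right)} = -2 + u^{2}$
$v = 11991$ ($v = \left(-369 + 12218\right) - \left(2 - 12^{2}\right) = 11849 + \left(-2 + 144\right) = 11849 + 142 = 11991$)
$h{\left(-104 - -50 \right)} - v = \frac{1}{79 - 54} - 11991 = \frac{1}{25} - 11991 = - \frac{299774}{25}$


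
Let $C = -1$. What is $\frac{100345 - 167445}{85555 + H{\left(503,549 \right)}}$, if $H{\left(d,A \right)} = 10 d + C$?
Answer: $- \frac{16775}{22646} \approx -0.74075$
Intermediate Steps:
$H{\left(d,A \right)} = -1 + 10 d$ ($H{\left(d,A \right)} = 10 d - 1 = -1 + 10 d$)
$\frac{100345 - 167445}{85555 + H{\left(503,549 \right)}} = \frac{100345 - 167445}{85555 + \left(-1 + 10 \cdot 503\right)} = - \frac{67100}{85555 + \left(-1 + 5030\right)} = - \frac{67100}{85555 + 5029} = - \frac{67100}{90584} = \left(-67100\right) \frac{1}{90584} = - \frac{16775}{22646}$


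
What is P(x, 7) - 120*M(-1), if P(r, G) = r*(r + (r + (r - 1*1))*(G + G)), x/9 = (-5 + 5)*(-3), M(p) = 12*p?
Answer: 1440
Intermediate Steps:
x = 0 (x = 9*((-5 + 5)*(-3)) = 9*(0*(-3)) = 9*0 = 0)
P(r, G) = r*(r + 2*G*(-1 + 2*r)) (P(r, G) = r*(r + (r + (r - 1))*(2*G)) = r*(r + (r + (-1 + r))*(2*G)) = r*(r + (-1 + 2*r)*(2*G)) = r*(r + 2*G*(-1 + 2*r)))
P(x, 7) - 120*M(-1) = 0*(0 - 2*7 + 4*7*0) - 1440*(-1) = 0*(0 - 14 + 0) - 120*(-12) = 0*(-14) + 1440 = 0 + 1440 = 1440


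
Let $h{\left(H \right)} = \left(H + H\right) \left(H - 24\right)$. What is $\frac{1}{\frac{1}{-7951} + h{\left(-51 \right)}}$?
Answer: $\frac{7951}{60825149} \approx 0.00013072$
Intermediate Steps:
$h{\left(H \right)} = 2 H \left(-24 + H\right)$
$\frac{1}{\frac{1}{-7951} + h{\left(-51 \right)}} = \frac{1}{\frac{1}{-7951} + 2 \left(-51\right) \left(-24 - 51\right)} = \frac{1}{- \frac{1}{7951} + 2 \left(-51\right) \left(-75\right)} = \frac{1}{- \frac{1}{7951} + 7650} = \frac{1}{\frac{60825149}{7951}} = \frac{7951}{60825149}$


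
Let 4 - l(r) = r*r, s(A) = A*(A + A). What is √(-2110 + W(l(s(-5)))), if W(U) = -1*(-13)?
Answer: 3*I*√233 ≈ 45.793*I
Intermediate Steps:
s(A) = 2*A² (s(A) = A*(2*A) = 2*A²)
l(r) = 4 - r² (l(r) = 4 - r*r = 4 - r²)
W(U) = 13
√(-2110 + W(l(s(-5)))) = √(-2110 + 13) = √(-2097) = 3*I*√233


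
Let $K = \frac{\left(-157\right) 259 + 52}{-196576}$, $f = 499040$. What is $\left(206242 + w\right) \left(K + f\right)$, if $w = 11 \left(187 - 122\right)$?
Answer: $\frac{20302342552668007}{196576} \approx 1.0328 \cdot 10^{11}$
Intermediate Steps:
$K = \frac{40611}{196576}$ ($K = \left(-40663 + 52\right) \left(- \frac{1}{196576}\right) = \left(-40611\right) \left(- \frac{1}{196576}\right) = \frac{40611}{196576} \approx 0.20659$)
$w = 715$ ($w = 11 \cdot 65 = 715$)
$\left(206242 + w\right) \left(K + f\right) = \left(206242 + 715\right) \left(\frac{40611}{196576} + 499040\right) = 206957 \cdot \frac{98099327651}{196576} = \frac{20302342552668007}{196576}$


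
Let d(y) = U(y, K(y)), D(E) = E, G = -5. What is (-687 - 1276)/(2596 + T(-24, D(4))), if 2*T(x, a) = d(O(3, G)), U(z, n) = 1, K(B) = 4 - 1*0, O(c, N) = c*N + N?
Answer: -3926/5193 ≈ -0.75602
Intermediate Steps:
O(c, N) = N + N*c (O(c, N) = N*c + N = N + N*c)
K(B) = 4 (K(B) = 4 + 0 = 4)
d(y) = 1
T(x, a) = 1/2 (T(x, a) = (1/2)*1 = 1/2)
(-687 - 1276)/(2596 + T(-24, D(4))) = (-687 - 1276)/(2596 + 1/2) = -1963/5193/2 = -1963*2/5193 = -3926/5193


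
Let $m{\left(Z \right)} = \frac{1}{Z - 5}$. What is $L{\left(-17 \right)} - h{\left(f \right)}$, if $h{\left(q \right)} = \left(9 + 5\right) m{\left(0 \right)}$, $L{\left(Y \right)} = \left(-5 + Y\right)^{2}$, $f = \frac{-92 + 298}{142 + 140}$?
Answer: $\frac{2434}{5} \approx 486.8$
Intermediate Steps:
$f = \frac{103}{141}$ ($f = \frac{206}{282} = 206 \cdot \frac{1}{282} = \frac{103}{141} \approx 0.7305$)
$m{\left(Z \right)} = \frac{1}{-5 + Z}$
$h{\left(q \right)} = - \frac{14}{5}$ ($h{\left(q \right)} = \frac{9 + 5}{-5 + 0} = \frac{14}{-5} = 14 \left(- \frac{1}{5}\right) = - \frac{14}{5}$)
$L{\left(-17 \right)} - h{\left(f \right)} = \left(-5 - 17\right)^{2} - - \frac{14}{5} = \left(-22\right)^{2} + \frac{14}{5} = 484 + \frac{14}{5} = \frac{2434}{5}$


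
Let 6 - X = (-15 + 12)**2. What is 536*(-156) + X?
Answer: -83619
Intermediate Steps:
X = -3 (X = 6 - (-15 + 12)**2 = 6 - 1*(-3)**2 = 6 - 1*9 = 6 - 9 = -3)
536*(-156) + X = 536*(-156) - 3 = -83616 - 3 = -83619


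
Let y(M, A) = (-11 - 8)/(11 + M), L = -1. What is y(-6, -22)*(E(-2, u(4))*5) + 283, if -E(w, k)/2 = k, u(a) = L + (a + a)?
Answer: 549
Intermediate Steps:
y(M, A) = -19/(11 + M)
u(a) = -1 + 2*a (u(a) = -1 + (a + a) = -1 + 2*a)
E(w, k) = -2*k
y(-6, -22)*(E(-2, u(4))*5) + 283 = (-19/(11 - 6))*(-2*(-1 + 2*4)*5) + 283 = (-19/5)*(-2*(-1 + 8)*5) + 283 = (-19*⅕)*(-2*7*5) + 283 = -(-266)*5/5 + 283 = -19/5*(-70) + 283 = 266 + 283 = 549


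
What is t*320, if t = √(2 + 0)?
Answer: 320*√2 ≈ 452.55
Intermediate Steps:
t = √2 ≈ 1.4142
t*320 = √2*320 = 320*√2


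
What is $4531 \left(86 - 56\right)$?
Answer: $135930$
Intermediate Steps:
$4531 \left(86 - 56\right) = 4531 \cdot 30 = 135930$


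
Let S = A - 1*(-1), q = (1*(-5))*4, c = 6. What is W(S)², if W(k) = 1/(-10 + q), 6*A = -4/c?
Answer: 1/900 ≈ 0.0011111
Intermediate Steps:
q = -20 (q = -5*4 = -20)
A = -⅑ (A = (-4/6)/6 = (-4*⅙)/6 = (⅙)*(-⅔) = -⅑ ≈ -0.11111)
S = 8/9 (S = -⅑ - 1*(-1) = -⅑ + 1 = 8/9 ≈ 0.88889)
W(k) = -1/30 (W(k) = 1/(-10 - 20) = 1/(-30) = -1/30)
W(S)² = (-1/30)² = 1/900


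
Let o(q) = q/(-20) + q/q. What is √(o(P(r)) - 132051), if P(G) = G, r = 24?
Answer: 4*I*√206330/5 ≈ 363.39*I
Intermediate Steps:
o(q) = 1 - q/20 (o(q) = q*(-1/20) + 1 = -q/20 + 1 = 1 - q/20)
√(o(P(r)) - 132051) = √((1 - 1/20*24) - 132051) = √((1 - 6/5) - 132051) = √(-⅕ - 132051) = √(-660256/5) = 4*I*√206330/5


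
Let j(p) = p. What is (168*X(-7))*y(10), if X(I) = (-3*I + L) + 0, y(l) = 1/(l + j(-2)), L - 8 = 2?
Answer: 651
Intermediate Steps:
L = 10 (L = 8 + 2 = 10)
y(l) = 1/(-2 + l) (y(l) = 1/(l - 2) = 1/(-2 + l))
X(I) = 10 - 3*I (X(I) = (-3*I + 10) + 0 = (10 - 3*I) + 0 = 10 - 3*I)
(168*X(-7))*y(10) = (168*(10 - 3*(-7)))/(-2 + 10) = (168*(10 + 21))/8 = (168*31)*(1/8) = 5208*(1/8) = 651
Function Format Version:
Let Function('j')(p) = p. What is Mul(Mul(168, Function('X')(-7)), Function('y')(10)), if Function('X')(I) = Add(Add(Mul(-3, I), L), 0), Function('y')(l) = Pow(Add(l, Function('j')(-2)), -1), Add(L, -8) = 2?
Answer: 651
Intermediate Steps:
L = 10 (L = Add(8, 2) = 10)
Function('y')(l) = Pow(Add(-2, l), -1) (Function('y')(l) = Pow(Add(l, -2), -1) = Pow(Add(-2, l), -1))
Function('X')(I) = Add(10, Mul(-3, I)) (Function('X')(I) = Add(Add(Mul(-3, I), 10), 0) = Add(Add(10, Mul(-3, I)), 0) = Add(10, Mul(-3, I)))
Mul(Mul(168, Function('X')(-7)), Function('y')(10)) = Mul(Mul(168, Add(10, Mul(-3, -7))), Pow(Add(-2, 10), -1)) = Mul(Mul(168, Add(10, 21)), Pow(8, -1)) = Mul(Mul(168, 31), Rational(1, 8)) = Mul(5208, Rational(1, 8)) = 651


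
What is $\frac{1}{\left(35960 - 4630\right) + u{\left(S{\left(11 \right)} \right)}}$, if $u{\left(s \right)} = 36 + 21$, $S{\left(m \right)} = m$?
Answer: $\frac{1}{31387} \approx 3.186 \cdot 10^{-5}$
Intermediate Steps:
$u{\left(s \right)} = 57$
$\frac{1}{\left(35960 - 4630\right) + u{\left(S{\left(11 \right)} \right)}} = \frac{1}{\left(35960 - 4630\right) + 57} = \frac{1}{31330 + 57} = \frac{1}{31387}$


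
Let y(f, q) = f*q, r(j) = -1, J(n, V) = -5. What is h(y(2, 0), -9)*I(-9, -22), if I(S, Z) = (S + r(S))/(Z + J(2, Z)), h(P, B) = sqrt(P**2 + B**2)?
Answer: 10/3 ≈ 3.3333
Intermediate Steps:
h(P, B) = sqrt(B**2 + P**2)
I(S, Z) = (-1 + S)/(-5 + Z) (I(S, Z) = (S - 1)/(Z - 5) = (-1 + S)/(-5 + Z))
h(y(2, 0), -9)*I(-9, -22) = sqrt((-9)**2 + (2*0)**2)*((-1 - 9)/(-5 - 22)) = sqrt(81 + 0**2)*(-10/(-27)) = sqrt(81 + 0)*(-1/27*(-10)) = sqrt(81)*(10/27) = 9*(10/27) = 10/3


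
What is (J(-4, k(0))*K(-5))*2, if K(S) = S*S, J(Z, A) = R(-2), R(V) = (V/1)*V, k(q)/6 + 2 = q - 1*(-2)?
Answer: 200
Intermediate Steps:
k(q) = 6*q (k(q) = -12 + 6*(q - 1*(-2)) = -12 + 6*(q + 2) = -12 + 6*(2 + q) = -12 + (12 + 6*q) = 6*q)
R(V) = V² (R(V) = (V*1)*V = V*V = V²)
J(Z, A) = 4 (J(Z, A) = (-2)² = 4)
K(S) = S²
(J(-4, k(0))*K(-5))*2 = (4*(-5)²)*2 = (4*25)*2 = 100*2 = 200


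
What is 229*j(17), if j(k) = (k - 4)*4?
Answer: 11908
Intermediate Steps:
j(k) = -16 + 4*k (j(k) = (-4 + k)*4 = -16 + 4*k)
229*j(17) = 229*(-16 + 4*17) = 229*(-16 + 68) = 229*52 = 11908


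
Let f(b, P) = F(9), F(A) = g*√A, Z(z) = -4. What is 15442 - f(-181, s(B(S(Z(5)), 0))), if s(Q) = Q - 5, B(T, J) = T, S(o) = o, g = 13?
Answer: 15403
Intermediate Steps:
s(Q) = -5 + Q
F(A) = 13*√A
f(b, P) = 39 (f(b, P) = 13*√9 = 13*3 = 39)
15442 - f(-181, s(B(S(Z(5)), 0))) = 15442 - 1*39 = 15442 - 39 = 15403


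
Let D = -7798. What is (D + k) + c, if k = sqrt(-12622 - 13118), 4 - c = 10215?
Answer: -18009 + 6*I*sqrt(715) ≈ -18009.0 + 160.44*I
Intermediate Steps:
c = -10211 (c = 4 - 1*10215 = 4 - 10215 = -10211)
k = 6*I*sqrt(715) (k = sqrt(-25740) = 6*I*sqrt(715) ≈ 160.44*I)
(D + k) + c = (-7798 + 6*I*sqrt(715)) - 10211 = -18009 + 6*I*sqrt(715)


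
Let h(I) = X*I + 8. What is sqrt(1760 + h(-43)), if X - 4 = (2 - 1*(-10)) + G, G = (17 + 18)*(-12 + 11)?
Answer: sqrt(2585) ≈ 50.843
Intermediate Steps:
G = -35 (G = 35*(-1) = -35)
X = -19 (X = 4 + ((2 - 1*(-10)) - 35) = 4 + ((2 + 10) - 35) = 4 + (12 - 35) = 4 - 23 = -19)
h(I) = 8 - 19*I (h(I) = -19*I + 8 = 8 - 19*I)
sqrt(1760 + h(-43)) = sqrt(1760 + (8 - 19*(-43))) = sqrt(1760 + (8 + 817)) = sqrt(1760 + 825) = sqrt(2585)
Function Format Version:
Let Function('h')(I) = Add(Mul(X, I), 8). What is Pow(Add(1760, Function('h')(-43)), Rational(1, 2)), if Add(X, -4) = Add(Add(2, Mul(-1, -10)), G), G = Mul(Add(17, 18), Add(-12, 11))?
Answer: Pow(2585, Rational(1, 2)) ≈ 50.843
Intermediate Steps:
G = -35 (G = Mul(35, -1) = -35)
X = -19 (X = Add(4, Add(Add(2, Mul(-1, -10)), -35)) = Add(4, Add(Add(2, 10), -35)) = Add(4, Add(12, -35)) = Add(4, -23) = -19)
Function('h')(I) = Add(8, Mul(-19, I)) (Function('h')(I) = Add(Mul(-19, I), 8) = Add(8, Mul(-19, I)))
Pow(Add(1760, Function('h')(-43)), Rational(1, 2)) = Pow(Add(1760, Add(8, Mul(-19, -43))), Rational(1, 2)) = Pow(Add(1760, Add(8, 817)), Rational(1, 2)) = Pow(Add(1760, 825), Rational(1, 2)) = Pow(2585, Rational(1, 2))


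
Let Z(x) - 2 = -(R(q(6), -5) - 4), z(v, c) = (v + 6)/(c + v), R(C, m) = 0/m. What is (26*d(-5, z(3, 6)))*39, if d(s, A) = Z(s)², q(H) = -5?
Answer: 36504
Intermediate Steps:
R(C, m) = 0
z(v, c) = (6 + v)/(c + v)
Z(x) = 6 (Z(x) = 2 - (0 - 4) = 2 - 1*(-4) = 2 + 4 = 6)
d(s, A) = 36 (d(s, A) = 6² = 36)
(26*d(-5, z(3, 6)))*39 = (26*36)*39 = 936*39 = 36504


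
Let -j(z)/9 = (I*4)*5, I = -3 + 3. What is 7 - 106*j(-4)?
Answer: 7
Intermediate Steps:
I = 0
j(z) = 0 (j(z) = -9*0*4*5 = -0*5 = -9*0 = 0)
7 - 106*j(-4) = 7 - 106*0 = 7 + 0 = 7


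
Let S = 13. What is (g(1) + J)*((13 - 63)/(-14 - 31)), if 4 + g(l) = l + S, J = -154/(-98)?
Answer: 90/7 ≈ 12.857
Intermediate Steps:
J = 11/7 (J = -154*(-1/98) = 11/7 ≈ 1.5714)
g(l) = 9 + l (g(l) = -4 + (l + 13) = -4 + (13 + l) = 9 + l)
(g(1) + J)*((13 - 63)/(-14 - 31)) = ((9 + 1) + 11/7)*((13 - 63)/(-14 - 31)) = (10 + 11/7)*(-50/(-45)) = 81*(-50*(-1/45))/7 = (81/7)*(10/9) = 90/7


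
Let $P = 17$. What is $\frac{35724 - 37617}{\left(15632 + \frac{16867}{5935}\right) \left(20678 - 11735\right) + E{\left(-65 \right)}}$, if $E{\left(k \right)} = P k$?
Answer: $- \frac{11234955}{829839335966} \approx -1.3539 \cdot 10^{-5}$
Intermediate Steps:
$E{\left(k \right)} = 17 k$
$\frac{35724 - 37617}{\left(15632 + \frac{16867}{5935}\right) \left(20678 - 11735\right) + E{\left(-65 \right)}} = \frac{35724 - 37617}{\left(15632 + \frac{16867}{5935}\right) \left(20678 - 11735\right) + 17 \left(-65\right)} = - \frac{1893}{\left(15632 + 16867 \cdot \frac{1}{5935}\right) 8943 - 1105} = - \frac{1893}{\left(15632 + \frac{16867}{5935}\right) 8943 - 1105} = - \frac{1893}{\frac{92792787}{5935} \cdot 8943 - 1105} = - \frac{1893}{\frac{829845894141}{5935} - 1105} = - \frac{1893}{\frac{829839335966}{5935}} = \left(-1893\right) \frac{5935}{829839335966} = - \frac{11234955}{829839335966}$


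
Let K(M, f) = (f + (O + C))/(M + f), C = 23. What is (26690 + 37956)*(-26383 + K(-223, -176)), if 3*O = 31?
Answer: -2041522166858/1197 ≈ -1.7055e+9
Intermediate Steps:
O = 31/3 (O = (⅓)*31 = 31/3 ≈ 10.333)
K(M, f) = (100/3 + f)/(M + f) (K(M, f) = (f + (31/3 + 23))/(M + f) = (f + 100/3)/(M + f) = (100/3 + f)/(M + f))
(26690 + 37956)*(-26383 + K(-223, -176)) = (26690 + 37956)*(-26383 + (100/3 - 176)/(-223 - 176)) = 64646*(-26383 - 428/3/(-399)) = 64646*(-26383 - 1/399*(-428/3)) = 64646*(-26383 + 428/1197) = 64646*(-31580023/1197) = -2041522166858/1197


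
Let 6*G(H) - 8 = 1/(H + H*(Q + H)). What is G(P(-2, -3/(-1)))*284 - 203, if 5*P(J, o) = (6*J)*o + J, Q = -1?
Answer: 127423/722 ≈ 176.49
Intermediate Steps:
P(J, o) = J/5 + 6*J*o/5 (P(J, o) = ((6*J)*o + J)/5 = (6*J*o + J)/5 = (J + 6*J*o)/5 = J/5 + 6*J*o/5)
G(H) = 4/3 + 1/(6*(H + H*(-1 + H)))
G(P(-2, -3/(-1)))*284 - 203 = (4/3 + 1/(6*((1/5)*(-2)*(1 + 6*(-3/(-1))))**2))*284 - 203 = (4/3 + 1/(6*((1/5)*(-2)*(1 + 6*(-3*(-1))))**2))*284 - 203 = (4/3 + 1/(6*((1/5)*(-2)*(1 + 6*3))**2))*284 - 203 = (4/3 + 1/(6*((1/5)*(-2)*(1 + 18))**2))*284 - 203 = (4/3 + 1/(6*((1/5)*(-2)*19)**2))*284 - 203 = (4/3 + 1/(6*(-38/5)**2))*284 - 203 = (4/3 + (1/6)*(25/1444))*284 - 203 = (4/3 + 25/8664)*284 - 203 = (3859/2888)*284 - 203 = 273989/722 - 203 = 127423/722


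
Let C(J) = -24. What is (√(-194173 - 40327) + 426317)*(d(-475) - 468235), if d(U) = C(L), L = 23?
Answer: -199626772103 - 4682590*I*√2345 ≈ -1.9963e+11 - 2.2676e+8*I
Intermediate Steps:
d(U) = -24
(√(-194173 - 40327) + 426317)*(d(-475) - 468235) = (√(-194173 - 40327) + 426317)*(-24 - 468235) = (√(-234500) + 426317)*(-468259) = (10*I*√2345 + 426317)*(-468259) = (426317 + 10*I*√2345)*(-468259) = -199626772103 - 4682590*I*√2345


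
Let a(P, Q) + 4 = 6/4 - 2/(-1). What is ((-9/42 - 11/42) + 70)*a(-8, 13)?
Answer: -730/21 ≈ -34.762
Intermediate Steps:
a(P, Q) = -1/2 (a(P, Q) = -4 + (6/4 - 2/(-1)) = -4 + (6*(1/4) - 2*(-1)) = -4 + (3/2 + 2) = -4 + 7/2 = -1/2)
((-9/42 - 11/42) + 70)*a(-8, 13) = ((-9/42 - 11/42) + 70)*(-1/2) = ((-9*1/42 - 11*1/42) + 70)*(-1/2) = ((-3/14 - 11/42) + 70)*(-1/2) = (-10/21 + 70)*(-1/2) = (1460/21)*(-1/2) = -730/21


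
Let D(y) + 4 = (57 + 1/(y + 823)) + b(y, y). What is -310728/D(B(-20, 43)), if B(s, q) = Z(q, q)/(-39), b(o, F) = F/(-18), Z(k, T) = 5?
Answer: -318193720416/54281945 ≈ -5861.9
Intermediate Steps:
b(o, F) = -F/18 (b(o, F) = F*(-1/18) = -F/18)
B(s, q) = -5/39 (B(s, q) = 5/(-39) = 5*(-1/39) = -5/39)
D(y) = 53 + 1/(823 + y) - y/18 (D(y) = -4 + ((57 + 1/(y + 823)) - y/18) = -4 + ((57 + 1/(823 + y)) - y/18) = -4 + (57 + 1/(823 + y) - y/18) = 53 + 1/(823 + y) - y/18)
-310728/D(B(-20, 43)) = -310728*18*(823 - 5/39)/(785160 - (-5/39)**2 + 131*(-5/39)) = -310728*192552/(13*(785160 - 1*25/1521 - 655/39)) = -310728*192552/(13*(785160 - 25/1521 - 655/39)) = -310728/((1/18)*(39/32092)*(1194202790/1521)) = -310728/597101395/11264292 = -310728*11264292/597101395 = -318193720416/54281945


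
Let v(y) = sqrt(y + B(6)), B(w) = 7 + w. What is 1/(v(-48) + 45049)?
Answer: 45049/2029412436 - I*sqrt(35)/2029412436 ≈ 2.2198e-5 - 2.9152e-9*I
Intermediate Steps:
v(y) = sqrt(13 + y) (v(y) = sqrt(y + (7 + 6)) = sqrt(y + 13) = sqrt(13 + y))
1/(v(-48) + 45049) = 1/(sqrt(13 - 48) + 45049) = 1/(sqrt(-35) + 45049) = 1/(I*sqrt(35) + 45049) = 1/(45049 + I*sqrt(35))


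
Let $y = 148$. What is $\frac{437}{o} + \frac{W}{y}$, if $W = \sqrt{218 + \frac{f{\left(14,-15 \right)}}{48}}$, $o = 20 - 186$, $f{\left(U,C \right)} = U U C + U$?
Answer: $- \frac{437}{166} + \frac{\sqrt{22614}}{1776} \approx -2.5479$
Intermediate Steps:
$f{\left(U,C \right)} = U + C U^{2}$ ($f{\left(U,C \right)} = U^{2} C + U = C U^{2} + U = U + C U^{2}$)
$o = -166$ ($o = 20 - 186 = -166$)
$W = \frac{\sqrt{22614}}{12}$ ($W = \sqrt{218 + \frac{14 \left(1 - 210\right)}{48}} = \sqrt{218 + 14 \left(1 - 210\right) \frac{1}{48}} = \sqrt{218 + 14 \left(-209\right) \frac{1}{48}} = \sqrt{218 - \frac{1463}{24}} = \sqrt{\frac{3769}{24}} = \frac{\sqrt{22614}}{12} \approx 12.532$)
$\frac{437}{o} + \frac{W}{y} = \frac{437}{-166} + \frac{\frac{1}{12} \sqrt{22614}}{148} = 437 \left(- \frac{1}{166}\right) + \frac{\sqrt{22614}}{12} \cdot \frac{1}{148} = - \frac{437}{166} + \frac{\sqrt{22614}}{1776}$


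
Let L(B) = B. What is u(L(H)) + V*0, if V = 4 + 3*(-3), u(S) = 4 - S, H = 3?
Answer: 1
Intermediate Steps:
V = -5 (V = 4 - 9 = -5)
u(L(H)) + V*0 = (4 - 1*3) - 5*0 = (4 - 3) + 0 = 1 + 0 = 1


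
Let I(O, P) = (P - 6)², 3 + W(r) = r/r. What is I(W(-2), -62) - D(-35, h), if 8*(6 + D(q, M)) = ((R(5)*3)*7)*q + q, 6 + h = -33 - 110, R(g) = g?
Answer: 20375/4 ≈ 5093.8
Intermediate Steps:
W(r) = -2 (W(r) = -3 + r/r = -3 + 1 = -2)
I(O, P) = (-6 + P)²
h = -149 (h = -6 + (-33 - 110) = -6 - 143 = -149)
D(q, M) = -6 + 53*q/4 (D(q, M) = -6 + (((5*3)*7)*q + q)/8 = -6 + ((15*7)*q + q)/8 = -6 + (105*q + q)/8 = -6 + (106*q)/8 = -6 + 53*q/4)
I(W(-2), -62) - D(-35, h) = (-6 - 62)² - (-6 + (53/4)*(-35)) = (-68)² - (-6 - 1855/4) = 4624 - 1*(-1879/4) = 4624 + 1879/4 = 20375/4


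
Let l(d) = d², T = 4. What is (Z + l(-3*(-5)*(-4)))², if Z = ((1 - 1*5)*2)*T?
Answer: 12730624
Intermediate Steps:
Z = -32 (Z = ((1 - 1*5)*2)*4 = ((1 - 5)*2)*4 = -4*2*4 = -8*4 = -32)
(Z + l(-3*(-5)*(-4)))² = (-32 + (-3*(-5)*(-4))²)² = (-32 + (15*(-4))²)² = (-32 + (-60)²)² = (-32 + 3600)² = 3568² = 12730624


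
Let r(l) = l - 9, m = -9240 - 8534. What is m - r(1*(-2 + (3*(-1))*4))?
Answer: -17751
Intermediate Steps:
m = -17774
r(l) = -9 + l
m - r(1*(-2 + (3*(-1))*4)) = -17774 - (-9 + 1*(-2 + (3*(-1))*4)) = -17774 - (-9 + 1*(-2 - 3*4)) = -17774 - (-9 + 1*(-2 - 12)) = -17774 - (-9 + 1*(-14)) = -17774 - (-9 - 14) = -17774 - 1*(-23) = -17774 + 23 = -17751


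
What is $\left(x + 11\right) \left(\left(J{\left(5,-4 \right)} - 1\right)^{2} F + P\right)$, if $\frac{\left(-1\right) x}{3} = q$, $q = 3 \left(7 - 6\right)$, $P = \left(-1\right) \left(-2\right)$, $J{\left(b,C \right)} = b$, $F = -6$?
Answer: $-188$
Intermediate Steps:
$P = 2$
$q = 3$ ($q = 3 \cdot 1 = 3$)
$x = -9$ ($x = \left(-3\right) 3 = -9$)
$\left(x + 11\right) \left(\left(J{\left(5,-4 \right)} - 1\right)^{2} F + P\right) = \left(-9 + 11\right) \left(\left(5 - 1\right)^{2} \left(-6\right) + 2\right) = 2 \left(4^{2} \left(-6\right) + 2\right) = 2 \left(16 \left(-6\right) + 2\right) = 2 \left(-96 + 2\right) = 2 \left(-94\right) = -188$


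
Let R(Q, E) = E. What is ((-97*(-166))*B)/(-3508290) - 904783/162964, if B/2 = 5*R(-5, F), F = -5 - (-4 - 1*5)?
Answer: -327920300419/57172497156 ≈ -5.7356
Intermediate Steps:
F = 4 (F = -5 - (-4 - 5) = -5 - 1*(-9) = -5 + 9 = 4)
B = 40 (B = 2*(5*4) = 2*20 = 40)
((-97*(-166))*B)/(-3508290) - 904783/162964 = (-97*(-166)*40)/(-3508290) - 904783/162964 = (16102*40)*(-1/3508290) - 904783*1/162964 = 644080*(-1/3508290) - 904783/162964 = -64408/350829 - 904783/162964 = -327920300419/57172497156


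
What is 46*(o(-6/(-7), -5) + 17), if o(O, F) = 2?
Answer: 874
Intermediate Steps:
46*(o(-6/(-7), -5) + 17) = 46*(2 + 17) = 46*19 = 874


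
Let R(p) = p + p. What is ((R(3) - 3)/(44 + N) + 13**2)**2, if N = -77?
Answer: 3452164/121 ≈ 28530.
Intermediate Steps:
R(p) = 2*p
((R(3) - 3)/(44 + N) + 13**2)**2 = ((2*3 - 3)/(44 - 77) + 13**2)**2 = ((6 - 3)/(-33) + 169)**2 = (3*(-1/33) + 169)**2 = (-1/11 + 169)**2 = (1858/11)**2 = 3452164/121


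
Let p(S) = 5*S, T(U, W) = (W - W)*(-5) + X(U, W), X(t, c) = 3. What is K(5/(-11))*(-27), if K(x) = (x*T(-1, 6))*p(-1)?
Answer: -2025/11 ≈ -184.09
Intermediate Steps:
T(U, W) = 3 (T(U, W) = (W - W)*(-5) + 3 = 0*(-5) + 3 = 0 + 3 = 3)
K(x) = -15*x (K(x) = (x*3)*(5*(-1)) = (3*x)*(-5) = -15*x)
K(5/(-11))*(-27) = -75/(-11)*(-27) = -75*(-1)/11*(-27) = -15*(-5/11)*(-27) = (75/11)*(-27) = -2025/11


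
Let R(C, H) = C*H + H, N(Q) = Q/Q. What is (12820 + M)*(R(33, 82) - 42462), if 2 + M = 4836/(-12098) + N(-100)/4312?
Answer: -6632008302409629/13041644 ≈ -5.0853e+8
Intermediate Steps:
N(Q) = 1
M = -62586943/26083288 (M = -2 + (4836/(-12098) + 1/4312) = -2 + (4836*(-1/12098) + 1*(1/4312)) = -2 + (-2418/6049 + 1/4312) = -2 - 10420367/26083288 = -62586943/26083288 ≈ -2.3995)
R(C, H) = H + C*H
(12820 + M)*(R(33, 82) - 42462) = (12820 - 62586943/26083288)*(82*(1 + 33) - 42462) = 334325165217*(82*34 - 42462)/26083288 = 334325165217*(2788 - 42462)/26083288 = (334325165217/26083288)*(-39674) = -6632008302409629/13041644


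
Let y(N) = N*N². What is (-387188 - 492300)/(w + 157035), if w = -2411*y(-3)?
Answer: -219872/55533 ≈ -3.9593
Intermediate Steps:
y(N) = N³
w = 65097 (w = -2411*(-3)³ = -2411*(-27) = 65097)
(-387188 - 492300)/(w + 157035) = (-387188 - 492300)/(65097 + 157035) = -879488/222132 = -879488*1/222132 = -219872/55533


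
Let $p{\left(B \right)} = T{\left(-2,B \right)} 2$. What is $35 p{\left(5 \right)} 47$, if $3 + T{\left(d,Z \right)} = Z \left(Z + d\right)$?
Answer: $39480$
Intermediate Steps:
$T{\left(d,Z \right)} = -3 + Z \left(Z + d\right)$
$p{\left(B \right)} = -6 - 4 B + 2 B^{2}$ ($p{\left(B \right)} = \left(-3 + B^{2} + B \left(-2\right)\right) 2 = \left(-3 + B^{2} - 2 B\right) 2 = -6 - 4 B + 2 B^{2}$)
$35 p{\left(5 \right)} 47 = 35 \left(-6 - 20 + 2 \cdot 5^{2}\right) 47 = 35 \left(-6 - 20 + 2 \cdot 25\right) 47 = 35 \left(-6 - 20 + 50\right) 47 = 35 \cdot 24 \cdot 47 = 840 \cdot 47 = 39480$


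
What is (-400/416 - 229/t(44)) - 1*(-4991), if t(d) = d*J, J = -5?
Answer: 14274487/2860 ≈ 4991.1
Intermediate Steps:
t(d) = -5*d (t(d) = d*(-5) = -5*d)
(-400/416 - 229/t(44)) - 1*(-4991) = (-400/416 - 229/((-5*44))) - 1*(-4991) = (-400*1/416 - 229/(-220)) + 4991 = (-25/26 - 229*(-1/220)) + 4991 = (-25/26 + 229/220) + 4991 = 227/2860 + 4991 = 14274487/2860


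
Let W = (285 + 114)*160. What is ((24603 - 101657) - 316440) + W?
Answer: -329654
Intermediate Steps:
W = 63840 (W = 399*160 = 63840)
((24603 - 101657) - 316440) + W = ((24603 - 101657) - 316440) + 63840 = (-77054 - 316440) + 63840 = -393494 + 63840 = -329654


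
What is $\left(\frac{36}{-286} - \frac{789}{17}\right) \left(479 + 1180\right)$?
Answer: $- \frac{187687647}{2431} \approx -77206.0$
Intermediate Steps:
$\left(\frac{36}{-286} - \frac{789}{17}\right) \left(479 + 1180\right) = \left(36 \left(- \frac{1}{286}\right) - \frac{789}{17}\right) 1659 = \left(- \frac{18}{143} - \frac{789}{17}\right) 1659 = \left(- \frac{113133}{2431}\right) 1659 = - \frac{187687647}{2431}$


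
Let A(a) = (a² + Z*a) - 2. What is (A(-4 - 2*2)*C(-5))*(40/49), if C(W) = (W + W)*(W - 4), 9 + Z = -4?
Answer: 597600/49 ≈ 12196.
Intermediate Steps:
Z = -13 (Z = -9 - 4 = -13)
C(W) = 2*W*(-4 + W) (C(W) = (2*W)*(-4 + W) = 2*W*(-4 + W))
A(a) = -2 + a² - 13*a (A(a) = (a² - 13*a) - 2 = -2 + a² - 13*a)
(A(-4 - 2*2)*C(-5))*(40/49) = ((-2 + (-4 - 2*2)² - 13*(-4 - 2*2))*(2*(-5)*(-4 - 5)))*(40/49) = ((-2 + (-4 - 4)² - 13*(-4 - 4))*(2*(-5)*(-9)))*(40*(1/49)) = ((-2 + (-8)² - 13*(-8))*90)*(40/49) = ((-2 + 64 + 104)*90)*(40/49) = (166*90)*(40/49) = 14940*(40/49) = 597600/49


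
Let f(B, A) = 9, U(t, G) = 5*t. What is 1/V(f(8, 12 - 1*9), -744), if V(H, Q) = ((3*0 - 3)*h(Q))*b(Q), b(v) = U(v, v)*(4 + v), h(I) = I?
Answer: 1/6144249600 ≈ 1.6275e-10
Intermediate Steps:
b(v) = 5*v*(4 + v) (b(v) = (5*v)*(4 + v) = 5*v*(4 + v))
V(H, Q) = -15*Q²*(4 + Q) (V(H, Q) = ((3*0 - 3)*Q)*(5*Q*(4 + Q)) = ((0 - 3)*Q)*(5*Q*(4 + Q)) = (-3*Q)*(5*Q*(4 + Q)) = -15*Q²*(4 + Q))
1/V(f(8, 12 - 1*9), -744) = 1/(15*(-744)²*(-4 - 1*(-744))) = 1/(15*553536*(-4 + 744)) = 1/(15*553536*740) = 1/6144249600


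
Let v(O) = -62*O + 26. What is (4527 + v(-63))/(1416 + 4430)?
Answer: 8459/5846 ≈ 1.4470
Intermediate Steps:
v(O) = 26 - 62*O
(4527 + v(-63))/(1416 + 4430) = (4527 + (26 - 62*(-63)))/(1416 + 4430) = (4527 + (26 + 3906))/5846 = (4527 + 3932)*(1/5846) = 8459*(1/5846) = 8459/5846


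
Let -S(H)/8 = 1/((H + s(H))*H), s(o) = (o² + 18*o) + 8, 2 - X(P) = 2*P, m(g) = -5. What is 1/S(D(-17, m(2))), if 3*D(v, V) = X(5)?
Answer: -320/27 ≈ -11.852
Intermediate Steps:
X(P) = 2 - 2*P
D(v, V) = -8/3 (D(v, V) = (2 - 2*5)/3 = (2 - 10)/3 = (⅓)*(-8) = -8/3)
s(o) = 8 + o² + 18*o
S(H) = -8/(H*(8 + H² + 19*H)) (S(H) = -8/((H + (8 + H² + 18*H))*H) = -8/((8 + H² + 19*H)*H) = -8/(H*(8 + H² + 19*H)))
1/S(D(-17, m(2))) = 1/(-8/((-8/3)*(8 + (-8/3)² + 19*(-8/3)))) = 1/(-8*(-3/8)/(8 + 64/9 - 152/3)) = 1/(-8*(-3/8)/(-320/9)) = 1/(-8*(-3/8)*(-9/320)) = 1/(-27/320) = -320/27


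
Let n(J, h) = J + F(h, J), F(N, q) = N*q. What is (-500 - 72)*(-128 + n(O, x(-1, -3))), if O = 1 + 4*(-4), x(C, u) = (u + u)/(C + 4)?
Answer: 64636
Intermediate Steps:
x(C, u) = 2*u/(4 + C) (x(C, u) = (2*u)/(4 + C) = 2*u/(4 + C))
O = -15 (O = 1 - 16 = -15)
n(J, h) = J + J*h (n(J, h) = J + h*J = J + J*h)
(-500 - 72)*(-128 + n(O, x(-1, -3))) = (-500 - 72)*(-128 - 15*(1 + 2*(-3)/(4 - 1))) = -572*(-128 - 15*(1 + 2*(-3)/3)) = -572*(-128 - 15*(1 + 2*(-3)*(⅓))) = -572*(-128 - 15*(1 - 2)) = -572*(-128 - 15*(-1)) = -572*(-128 + 15) = -572*(-113) = 64636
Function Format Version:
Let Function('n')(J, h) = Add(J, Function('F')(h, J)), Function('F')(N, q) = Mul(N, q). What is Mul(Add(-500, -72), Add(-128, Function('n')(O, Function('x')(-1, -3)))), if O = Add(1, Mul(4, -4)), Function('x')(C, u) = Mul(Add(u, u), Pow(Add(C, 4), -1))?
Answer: 64636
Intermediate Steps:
Function('x')(C, u) = Mul(2, u, Pow(Add(4, C), -1)) (Function('x')(C, u) = Mul(Mul(2, u), Pow(Add(4, C), -1)) = Mul(2, u, Pow(Add(4, C), -1)))
O = -15 (O = Add(1, -16) = -15)
Function('n')(J, h) = Add(J, Mul(J, h)) (Function('n')(J, h) = Add(J, Mul(h, J)) = Add(J, Mul(J, h)))
Mul(Add(-500, -72), Add(-128, Function('n')(O, Function('x')(-1, -3)))) = Mul(Add(-500, -72), Add(-128, Mul(-15, Add(1, Mul(2, -3, Pow(Add(4, -1), -1)))))) = Mul(-572, Add(-128, Mul(-15, Add(1, Mul(2, -3, Pow(3, -1)))))) = Mul(-572, Add(-128, Mul(-15, Add(1, Mul(2, -3, Rational(1, 3)))))) = Mul(-572, Add(-128, Mul(-15, Add(1, -2)))) = Mul(-572, Add(-128, Mul(-15, -1))) = Mul(-572, Add(-128, 15)) = Mul(-572, -113) = 64636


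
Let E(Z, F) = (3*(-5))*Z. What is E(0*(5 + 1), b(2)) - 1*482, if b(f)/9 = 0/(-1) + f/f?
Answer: -482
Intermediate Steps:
b(f) = 9 (b(f) = 9*(0/(-1) + f/f) = 9*(0*(-1) + 1) = 9*(0 + 1) = 9*1 = 9)
E(Z, F) = -15*Z
E(0*(5 + 1), b(2)) - 1*482 = -0*(5 + 1) - 1*482 = -0*6 - 482 = -15*0 - 482 = 0 - 482 = -482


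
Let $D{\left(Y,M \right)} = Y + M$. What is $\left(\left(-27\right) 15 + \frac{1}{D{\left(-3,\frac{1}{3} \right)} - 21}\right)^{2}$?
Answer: $\frac{827022564}{5041} \approx 1.6406 \cdot 10^{5}$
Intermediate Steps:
$D{\left(Y,M \right)} = M + Y$
$\left(\left(-27\right) 15 + \frac{1}{D{\left(-3,\frac{1}{3} \right)} - 21}\right)^{2} = \left(\left(-27\right) 15 + \frac{1}{\left(\frac{1}{3} - 3\right) - 21}\right)^{2} = \left(-405 + \frac{1}{\left(\frac{1}{3} - 3\right) - 21}\right)^{2} = \left(-405 + \frac{1}{- \frac{8}{3} - 21}\right)^{2} = \left(-405 + \frac{1}{- \frac{71}{3}}\right)^{2} = \left(-405 - \frac{3}{71}\right)^{2} = \left(- \frac{28758}{71}\right)^{2} = \frac{827022564}{5041}$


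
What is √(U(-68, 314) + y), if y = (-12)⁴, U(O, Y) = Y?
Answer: 5*√842 ≈ 145.09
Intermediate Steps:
y = 20736
√(U(-68, 314) + y) = √(314 + 20736) = √21050 = 5*√842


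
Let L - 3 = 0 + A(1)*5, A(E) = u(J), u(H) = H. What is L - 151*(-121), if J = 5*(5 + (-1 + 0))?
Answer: 18374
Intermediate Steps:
J = 20 (J = 5*(5 - 1) = 5*4 = 20)
A(E) = 20
L = 103 (L = 3 + (0 + 20*5) = 3 + (0 + 100) = 3 + 100 = 103)
L - 151*(-121) = 103 - 151*(-121) = 103 + 18271 = 18374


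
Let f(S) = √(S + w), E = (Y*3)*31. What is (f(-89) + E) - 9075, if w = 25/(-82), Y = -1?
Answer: -9168 + I*√600486/82 ≈ -9168.0 + 9.4501*I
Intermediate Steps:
E = -93 (E = -1*3*31 = -3*31 = -93)
w = -25/82 (w = 25*(-1/82) = -25/82 ≈ -0.30488)
f(S) = √(-25/82 + S) (f(S) = √(S - 25/82) = √(-25/82 + S))
(f(-89) + E) - 9075 = (√(-2050 + 6724*(-89))/82 - 93) - 9075 = (√(-2050 - 598436)/82 - 93) - 9075 = (√(-600486)/82 - 93) - 9075 = ((I*√600486)/82 - 93) - 9075 = (I*√600486/82 - 93) - 9075 = (-93 + I*√600486/82) - 9075 = -9168 + I*√600486/82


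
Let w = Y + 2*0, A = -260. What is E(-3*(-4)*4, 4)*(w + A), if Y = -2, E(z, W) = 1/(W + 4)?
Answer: -131/4 ≈ -32.750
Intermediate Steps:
E(z, W) = 1/(4 + W)
w = -2 (w = -2 + 2*0 = -2 + 0 = -2)
E(-3*(-4)*4, 4)*(w + A) = (-2 - 260)/(4 + 4) = -262/8 = (1/8)*(-262) = -131/4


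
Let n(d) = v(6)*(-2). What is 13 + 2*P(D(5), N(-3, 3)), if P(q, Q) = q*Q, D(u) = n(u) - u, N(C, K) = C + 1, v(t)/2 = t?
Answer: 129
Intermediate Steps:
v(t) = 2*t
N(C, K) = 1 + C
n(d) = -24 (n(d) = (2*6)*(-2) = 12*(-2) = -24)
D(u) = -24 - u
P(q, Q) = Q*q
13 + 2*P(D(5), N(-3, 3)) = 13 + 2*((1 - 3)*(-24 - 1*5)) = 13 + 2*(-2*(-24 - 5)) = 13 + 2*(-2*(-29)) = 13 + 2*58 = 13 + 116 = 129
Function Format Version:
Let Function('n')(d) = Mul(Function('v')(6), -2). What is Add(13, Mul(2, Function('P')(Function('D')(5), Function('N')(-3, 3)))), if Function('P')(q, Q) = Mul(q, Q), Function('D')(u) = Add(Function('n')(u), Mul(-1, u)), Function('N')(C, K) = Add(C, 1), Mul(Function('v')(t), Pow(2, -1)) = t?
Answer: 129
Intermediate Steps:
Function('v')(t) = Mul(2, t)
Function('N')(C, K) = Add(1, C)
Function('n')(d) = -24 (Function('n')(d) = Mul(Mul(2, 6), -2) = Mul(12, -2) = -24)
Function('D')(u) = Add(-24, Mul(-1, u))
Function('P')(q, Q) = Mul(Q, q)
Add(13, Mul(2, Function('P')(Function('D')(5), Function('N')(-3, 3)))) = Add(13, Mul(2, Mul(Add(1, -3), Add(-24, Mul(-1, 5))))) = Add(13, Mul(2, Mul(-2, Add(-24, -5)))) = Add(13, Mul(2, Mul(-2, -29))) = Add(13, Mul(2, 58)) = Add(13, 116) = 129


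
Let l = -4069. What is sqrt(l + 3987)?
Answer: I*sqrt(82) ≈ 9.0554*I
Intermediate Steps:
sqrt(l + 3987) = sqrt(-4069 + 3987) = sqrt(-82) = I*sqrt(82)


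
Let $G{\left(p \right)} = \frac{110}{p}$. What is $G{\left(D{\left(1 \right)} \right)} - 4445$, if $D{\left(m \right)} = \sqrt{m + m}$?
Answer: $-4445 + 55 \sqrt{2} \approx -4367.2$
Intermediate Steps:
$D{\left(m \right)} = \sqrt{2} \sqrt{m}$ ($D{\left(m \right)} = \sqrt{2 m} = \sqrt{2} \sqrt{m}$)
$G{\left(D{\left(1 \right)} \right)} - 4445 = \frac{110}{\sqrt{2} \sqrt{1}} - 4445 = \frac{110}{\sqrt{2} \cdot 1} - 4445 = \frac{110}{\sqrt{2}} - 4445 = 110 \frac{\sqrt{2}}{2} - 4445 = 55 \sqrt{2} - 4445 = -4445 + 55 \sqrt{2}$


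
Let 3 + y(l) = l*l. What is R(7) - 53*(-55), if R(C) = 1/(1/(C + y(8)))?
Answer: 2983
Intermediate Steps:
y(l) = -3 + l² (y(l) = -3 + l*l = -3 + l²)
R(C) = 61 + C (R(C) = 1/(1/(C + (-3 + 8²))) = 1/(1/(C + (-3 + 64))) = 1/(1/(C + 61)) = 1/(1/(61 + C)) = 61 + C)
R(7) - 53*(-55) = (61 + 7) - 53*(-55) = 68 - 1*(-2915) = 68 + 2915 = 2983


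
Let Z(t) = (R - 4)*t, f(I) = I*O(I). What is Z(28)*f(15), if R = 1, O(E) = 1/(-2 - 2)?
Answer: 315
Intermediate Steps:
O(E) = -¼ (O(E) = 1/(-4) = -¼)
f(I) = -I/4 (f(I) = I*(-¼) = -I/4)
Z(t) = -3*t (Z(t) = (1 - 4)*t = -3*t)
Z(28)*f(15) = (-3*28)*(-¼*15) = -84*(-15/4) = 315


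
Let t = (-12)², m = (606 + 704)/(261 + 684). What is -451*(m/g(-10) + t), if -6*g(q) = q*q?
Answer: -102227719/1575 ≈ -64907.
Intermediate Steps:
m = 262/189 (m = 1310/945 = 1310*(1/945) = 262/189 ≈ 1.3862)
g(q) = -q²/6 (g(q) = -q*q/6 = -q²/6)
t = 144
-451*(m/g(-10) + t) = -451*(262/(189*((-⅙*(-10)²))) + 144) = -451*(262/(189*((-⅙*100))) + 144) = -451*(262/(189*(-50/3)) + 144) = -451*((262/189)*(-3/50) + 144) = -451*(-131/1575 + 144) = -451*226669/1575 = -102227719/1575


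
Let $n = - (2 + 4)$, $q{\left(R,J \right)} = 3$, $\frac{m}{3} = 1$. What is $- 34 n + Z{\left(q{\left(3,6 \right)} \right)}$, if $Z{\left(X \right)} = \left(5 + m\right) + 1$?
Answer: $213$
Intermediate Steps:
$m = 3$ ($m = 3 \cdot 1 = 3$)
$n = -6$ ($n = \left(-1\right) 6 = -6$)
$Z{\left(X \right)} = 9$ ($Z{\left(X \right)} = \left(5 + 3\right) + 1 = 8 + 1 = 9$)
$- 34 n + Z{\left(q{\left(3,6 \right)} \right)} = \left(-34\right) \left(-6\right) + 9 = 204 + 9 = 213$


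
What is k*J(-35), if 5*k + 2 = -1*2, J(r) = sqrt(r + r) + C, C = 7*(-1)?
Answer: 28/5 - 4*I*sqrt(70)/5 ≈ 5.6 - 6.6933*I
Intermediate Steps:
C = -7
J(r) = -7 + sqrt(2)*sqrt(r) (J(r) = sqrt(r + r) - 7 = sqrt(2*r) - 7 = sqrt(2)*sqrt(r) - 7 = -7 + sqrt(2)*sqrt(r))
k = -4/5 (k = -2/5 + (-1*2)/5 = -2/5 + (1/5)*(-2) = -2/5 - 2/5 = -4/5 ≈ -0.80000)
k*J(-35) = -4*(-7 + sqrt(2)*sqrt(-35))/5 = -4*(-7 + sqrt(2)*(I*sqrt(35)))/5 = -4*(-7 + I*sqrt(70))/5 = 28/5 - 4*I*sqrt(70)/5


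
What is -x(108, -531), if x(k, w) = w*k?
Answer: 57348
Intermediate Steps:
x(k, w) = k*w
-x(108, -531) = -108*(-531) = -1*(-57348) = 57348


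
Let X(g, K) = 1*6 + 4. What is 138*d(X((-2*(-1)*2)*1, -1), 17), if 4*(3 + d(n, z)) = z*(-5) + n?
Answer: -6003/2 ≈ -3001.5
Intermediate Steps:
X(g, K) = 10 (X(g, K) = 6 + 4 = 10)
d(n, z) = -3 - 5*z/4 + n/4 (d(n, z) = -3 + (z*(-5) + n)/4 = -3 + (-5*z + n)/4 = -3 + (n - 5*z)/4 = -3 + (-5*z/4 + n/4) = -3 - 5*z/4 + n/4)
138*d(X((-2*(-1)*2)*1, -1), 17) = 138*(-3 - 5/4*17 + (¼)*10) = 138*(-3 - 85/4 + 5/2) = 138*(-87/4) = -6003/2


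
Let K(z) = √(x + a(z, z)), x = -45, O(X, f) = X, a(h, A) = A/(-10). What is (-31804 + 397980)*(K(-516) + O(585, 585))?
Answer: 214212960 + 366176*√165/5 ≈ 2.1515e+8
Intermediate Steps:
a(h, A) = -A/10 (a(h, A) = A*(-⅒) = -A/10)
K(z) = √(-45 - z/10)
(-31804 + 397980)*(K(-516) + O(585, 585)) = (-31804 + 397980)*(√(-4500 - 10*(-516))/10 + 585) = 366176*(√(-4500 + 5160)/10 + 585) = 366176*(√660/10 + 585) = 366176*((2*√165)/10 + 585) = 366176*(√165/5 + 585) = 366176*(585 + √165/5) = 214212960 + 366176*√165/5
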